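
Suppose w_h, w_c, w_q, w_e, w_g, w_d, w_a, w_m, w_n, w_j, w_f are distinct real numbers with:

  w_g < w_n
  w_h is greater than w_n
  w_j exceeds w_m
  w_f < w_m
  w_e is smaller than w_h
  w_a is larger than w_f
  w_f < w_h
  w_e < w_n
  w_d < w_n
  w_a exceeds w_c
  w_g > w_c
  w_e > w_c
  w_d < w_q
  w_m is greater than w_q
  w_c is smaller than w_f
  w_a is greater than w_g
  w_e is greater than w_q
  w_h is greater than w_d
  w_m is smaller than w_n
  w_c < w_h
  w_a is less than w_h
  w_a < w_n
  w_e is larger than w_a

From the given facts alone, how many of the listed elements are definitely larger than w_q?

5

From w_q the given relations immediately reach w_m, w_e.
From those, w_j, w_n, w_h — 5 in total.
No other element is forced above w_q by the given relations, so the count is 5.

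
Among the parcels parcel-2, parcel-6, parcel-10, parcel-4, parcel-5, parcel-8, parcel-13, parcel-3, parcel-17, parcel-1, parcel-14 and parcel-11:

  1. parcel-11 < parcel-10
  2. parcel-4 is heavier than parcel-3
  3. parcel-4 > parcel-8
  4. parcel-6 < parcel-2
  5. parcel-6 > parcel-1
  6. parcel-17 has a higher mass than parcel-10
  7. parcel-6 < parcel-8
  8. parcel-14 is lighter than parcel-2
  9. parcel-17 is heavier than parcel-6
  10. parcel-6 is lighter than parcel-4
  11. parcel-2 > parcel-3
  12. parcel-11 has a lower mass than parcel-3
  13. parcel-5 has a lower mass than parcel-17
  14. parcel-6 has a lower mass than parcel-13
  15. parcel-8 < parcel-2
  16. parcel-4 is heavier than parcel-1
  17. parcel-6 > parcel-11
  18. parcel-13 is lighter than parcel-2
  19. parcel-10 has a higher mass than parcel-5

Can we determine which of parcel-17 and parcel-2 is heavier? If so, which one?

Following every chain through parcel-2: below parcel-2 we get parcel-1, parcel-11, parcel-14, parcel-6, parcel-8, parcel-3, parcel-13.
parcel-17 is not reached, and no chain runs the other way from parcel-17 to parcel-2.
So the given relations leave the order of parcel-2 and parcel-17 undetermined.

undetermined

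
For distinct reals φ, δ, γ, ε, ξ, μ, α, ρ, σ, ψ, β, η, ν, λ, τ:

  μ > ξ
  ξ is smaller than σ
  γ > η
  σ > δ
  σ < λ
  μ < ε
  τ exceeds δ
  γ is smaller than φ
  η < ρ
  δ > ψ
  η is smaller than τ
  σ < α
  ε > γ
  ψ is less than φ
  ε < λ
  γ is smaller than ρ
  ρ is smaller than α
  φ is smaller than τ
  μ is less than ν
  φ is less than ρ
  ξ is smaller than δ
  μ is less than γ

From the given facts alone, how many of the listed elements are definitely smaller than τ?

7

The elements the relations force below τ are ξ, η, μ, ψ, γ, φ, δ — no chain reaches any other.
That is 7.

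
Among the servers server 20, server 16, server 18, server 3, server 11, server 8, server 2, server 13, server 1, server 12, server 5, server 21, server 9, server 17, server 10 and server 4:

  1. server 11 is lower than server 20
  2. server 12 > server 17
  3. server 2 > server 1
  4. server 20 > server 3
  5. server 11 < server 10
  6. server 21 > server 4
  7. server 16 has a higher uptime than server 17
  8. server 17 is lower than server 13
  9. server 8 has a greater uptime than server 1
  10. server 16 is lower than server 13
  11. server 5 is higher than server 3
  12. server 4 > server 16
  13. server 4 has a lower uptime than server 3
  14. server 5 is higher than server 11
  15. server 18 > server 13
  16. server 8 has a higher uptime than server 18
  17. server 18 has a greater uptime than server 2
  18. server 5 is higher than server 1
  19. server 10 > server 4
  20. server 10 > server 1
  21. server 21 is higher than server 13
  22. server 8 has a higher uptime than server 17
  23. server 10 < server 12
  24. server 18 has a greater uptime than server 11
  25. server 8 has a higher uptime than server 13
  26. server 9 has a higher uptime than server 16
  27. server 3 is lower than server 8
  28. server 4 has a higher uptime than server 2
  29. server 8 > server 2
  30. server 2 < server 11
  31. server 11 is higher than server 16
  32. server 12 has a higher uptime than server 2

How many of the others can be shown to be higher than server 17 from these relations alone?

13

From server 17 the given relations immediately reach server 16, server 13, server 8, server 12.
From those, server 4, server 11, server 9, server 18, server 21 — 9 in total.
From those, server 3, server 10, server 20, server 5 — 13 in total.
No other element is forced above server 17 by the given relations, so the count is 13.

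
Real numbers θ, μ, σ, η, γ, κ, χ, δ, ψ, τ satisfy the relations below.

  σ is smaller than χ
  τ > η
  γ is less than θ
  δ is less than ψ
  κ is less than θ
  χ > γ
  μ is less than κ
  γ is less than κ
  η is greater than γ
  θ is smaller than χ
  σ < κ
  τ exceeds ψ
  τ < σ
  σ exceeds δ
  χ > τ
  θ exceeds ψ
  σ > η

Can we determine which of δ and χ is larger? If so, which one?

Chaining the given relations: δ < ψ < τ < σ < κ < θ < χ.
So χ is larger.

χ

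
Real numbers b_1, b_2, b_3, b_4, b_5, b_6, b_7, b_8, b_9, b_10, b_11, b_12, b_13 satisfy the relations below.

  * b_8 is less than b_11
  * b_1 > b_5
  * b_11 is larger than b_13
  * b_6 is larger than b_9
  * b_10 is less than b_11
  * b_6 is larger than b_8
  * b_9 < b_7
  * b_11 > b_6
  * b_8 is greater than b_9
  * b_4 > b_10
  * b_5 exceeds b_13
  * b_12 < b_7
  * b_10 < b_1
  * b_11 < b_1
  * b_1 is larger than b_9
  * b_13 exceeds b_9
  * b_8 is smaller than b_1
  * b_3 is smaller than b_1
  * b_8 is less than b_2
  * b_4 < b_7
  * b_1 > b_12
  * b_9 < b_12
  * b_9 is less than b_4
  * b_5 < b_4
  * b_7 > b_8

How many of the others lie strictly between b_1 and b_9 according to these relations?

6

The relations place b_9 below b_1. An element lies strictly between them when it is forced above b_9 and also forced below b_1.
Above b_9: {b_12, b_8, b_13, b_6, b_2, b_5, b_4, b_7, b_11}. Below b_1: {b_12, b_8, b_13, b_10, b_6, b_3, b_5, b_11}.
Intersection: {b_12, b_8, b_13, b_6, b_5, b_11} — 6.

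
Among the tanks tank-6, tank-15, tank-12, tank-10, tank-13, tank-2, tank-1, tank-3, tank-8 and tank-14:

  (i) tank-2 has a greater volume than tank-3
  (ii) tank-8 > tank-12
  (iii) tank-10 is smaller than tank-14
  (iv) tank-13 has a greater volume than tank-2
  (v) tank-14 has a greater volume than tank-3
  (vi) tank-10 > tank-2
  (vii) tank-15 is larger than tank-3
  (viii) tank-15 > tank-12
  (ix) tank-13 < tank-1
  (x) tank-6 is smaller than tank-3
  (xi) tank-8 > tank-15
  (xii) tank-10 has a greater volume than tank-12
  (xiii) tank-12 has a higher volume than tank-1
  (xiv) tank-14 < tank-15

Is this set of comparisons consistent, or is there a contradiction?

consistent

The single ordering tank-6 < tank-3 < tank-2 < tank-13 < tank-1 < tank-12 < tank-10 < tank-14 < tank-15 < tank-8 satisfies every listed relation, so no contradiction arises.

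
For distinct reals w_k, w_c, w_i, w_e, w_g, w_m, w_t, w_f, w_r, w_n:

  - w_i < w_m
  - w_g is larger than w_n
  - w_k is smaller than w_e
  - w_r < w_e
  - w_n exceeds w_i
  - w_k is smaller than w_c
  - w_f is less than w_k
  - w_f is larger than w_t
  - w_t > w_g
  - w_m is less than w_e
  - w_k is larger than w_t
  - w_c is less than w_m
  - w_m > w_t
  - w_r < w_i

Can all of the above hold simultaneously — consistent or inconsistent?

consistent

The single ordering w_r < w_i < w_n < w_g < w_t < w_f < w_k < w_c < w_m < w_e satisfies every listed relation, so no contradiction arises.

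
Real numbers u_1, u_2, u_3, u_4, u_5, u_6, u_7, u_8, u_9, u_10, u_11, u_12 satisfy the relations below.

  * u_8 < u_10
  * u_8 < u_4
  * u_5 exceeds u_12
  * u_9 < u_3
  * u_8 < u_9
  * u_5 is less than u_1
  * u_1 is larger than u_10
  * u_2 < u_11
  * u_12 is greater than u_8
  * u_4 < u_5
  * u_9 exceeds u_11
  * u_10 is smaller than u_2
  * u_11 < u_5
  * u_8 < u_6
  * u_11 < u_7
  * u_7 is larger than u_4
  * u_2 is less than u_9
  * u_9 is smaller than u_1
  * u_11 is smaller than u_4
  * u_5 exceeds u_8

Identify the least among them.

u_8

u_10 is not least since u_8 < u_10; u_6 is not least since u_8 < u_6; u_2 is not least since u_10 < u_2; u_11 is not least since u_2 < u_11; u_9 is not least since u_8 < u_9; u_12 is not least since u_8 < u_12; u_4 is not least since u_8 < u_4; u_5 is not least since u_8 < u_5; u_1 is not least since u_5 < u_1; u_7 is not least since u_4 < u_7; u_3 is not least since u_9 < u_3.
Only u_8 has nothing below it, so u_8 is the least.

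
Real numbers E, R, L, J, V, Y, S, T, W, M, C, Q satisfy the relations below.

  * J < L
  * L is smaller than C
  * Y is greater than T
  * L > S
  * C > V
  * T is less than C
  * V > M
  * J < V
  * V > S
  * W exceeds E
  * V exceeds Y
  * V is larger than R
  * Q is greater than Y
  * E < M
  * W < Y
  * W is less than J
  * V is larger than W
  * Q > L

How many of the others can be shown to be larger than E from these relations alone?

8

The elements the relations force above E are W, J, M, L, Y, V, Q, C — no chain reaches any other.
That is 8.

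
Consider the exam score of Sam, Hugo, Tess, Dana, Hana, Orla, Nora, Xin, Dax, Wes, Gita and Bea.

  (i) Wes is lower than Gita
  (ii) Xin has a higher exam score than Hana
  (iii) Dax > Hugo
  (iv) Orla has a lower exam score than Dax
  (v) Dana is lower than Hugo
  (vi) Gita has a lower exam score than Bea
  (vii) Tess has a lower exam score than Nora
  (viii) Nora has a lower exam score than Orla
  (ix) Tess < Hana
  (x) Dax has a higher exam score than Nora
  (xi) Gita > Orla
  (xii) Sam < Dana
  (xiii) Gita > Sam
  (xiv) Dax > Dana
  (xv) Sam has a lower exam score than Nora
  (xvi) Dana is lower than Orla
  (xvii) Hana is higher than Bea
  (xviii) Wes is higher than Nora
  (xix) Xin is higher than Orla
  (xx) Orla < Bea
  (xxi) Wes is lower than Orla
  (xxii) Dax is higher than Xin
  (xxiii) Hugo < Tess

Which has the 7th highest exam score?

Wes

Piecing the relations together gives one ordering: Sam < Dana < Hugo < Tess < Nora < Wes < Orla < Gita < Bea < Hana < Xin < Dax.
The 7th largest is Wes.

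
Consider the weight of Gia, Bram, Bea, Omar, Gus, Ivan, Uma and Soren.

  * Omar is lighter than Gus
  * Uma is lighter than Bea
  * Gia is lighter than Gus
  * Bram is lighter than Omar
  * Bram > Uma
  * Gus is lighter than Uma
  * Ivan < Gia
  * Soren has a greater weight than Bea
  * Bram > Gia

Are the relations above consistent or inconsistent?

We have Uma < Bram stated directly, yet also Bram < Omar < Gus < Uma by chaining the others — so Bram < Uma. Contradiction.

inconsistent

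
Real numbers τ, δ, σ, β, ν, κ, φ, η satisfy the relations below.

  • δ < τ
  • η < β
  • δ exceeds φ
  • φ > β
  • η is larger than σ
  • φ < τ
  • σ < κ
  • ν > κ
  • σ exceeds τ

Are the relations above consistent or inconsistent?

We have σ < η stated directly, yet also η < β < φ < δ < τ < σ by chaining the others — so η < σ. Contradiction.

inconsistent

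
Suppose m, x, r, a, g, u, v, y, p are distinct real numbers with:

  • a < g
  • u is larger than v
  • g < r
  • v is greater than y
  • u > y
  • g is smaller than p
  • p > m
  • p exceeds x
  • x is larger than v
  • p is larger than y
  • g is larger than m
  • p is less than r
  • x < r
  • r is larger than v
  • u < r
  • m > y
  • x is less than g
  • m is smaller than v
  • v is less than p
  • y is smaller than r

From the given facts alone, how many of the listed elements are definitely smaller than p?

Directly below p: y, m, v, x, g.
One step further: a (6 so far).
Nothing else is reachable below p; 6 in all.

6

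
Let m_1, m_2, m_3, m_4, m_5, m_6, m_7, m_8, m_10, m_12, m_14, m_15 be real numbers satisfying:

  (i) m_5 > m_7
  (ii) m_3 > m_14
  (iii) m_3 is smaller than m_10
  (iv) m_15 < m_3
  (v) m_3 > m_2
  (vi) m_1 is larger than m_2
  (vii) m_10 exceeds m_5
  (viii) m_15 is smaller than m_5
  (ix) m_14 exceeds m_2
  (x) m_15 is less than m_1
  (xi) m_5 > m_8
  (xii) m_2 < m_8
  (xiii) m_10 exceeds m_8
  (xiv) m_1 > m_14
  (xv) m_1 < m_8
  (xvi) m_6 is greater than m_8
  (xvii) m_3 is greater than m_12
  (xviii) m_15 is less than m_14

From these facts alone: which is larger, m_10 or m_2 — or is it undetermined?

m_10

The relevant relations are m_2 < m_14; m_14 < m_1; m_1 < m_8; m_8 < m_5; m_5 < m_10.
Chaining these gives m_2 < m_14 < m_1 < m_8 < m_5 < m_10.
So m_10 is larger.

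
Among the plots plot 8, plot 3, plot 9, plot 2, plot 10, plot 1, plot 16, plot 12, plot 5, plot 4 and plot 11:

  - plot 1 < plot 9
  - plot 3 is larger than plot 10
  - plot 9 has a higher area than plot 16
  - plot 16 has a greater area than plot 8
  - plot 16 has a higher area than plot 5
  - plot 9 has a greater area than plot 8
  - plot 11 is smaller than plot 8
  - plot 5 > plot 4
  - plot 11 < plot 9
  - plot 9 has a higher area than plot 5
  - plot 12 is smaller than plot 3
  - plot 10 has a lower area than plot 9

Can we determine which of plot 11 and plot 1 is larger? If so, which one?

undetermined

Following every chain through plot 11: above plot 11 we get plot 8, plot 16, plot 9.
plot 1 is not reached, and no chain runs the other way from plot 1 to plot 11.
So the given relations leave the order of plot 11 and plot 1 undetermined.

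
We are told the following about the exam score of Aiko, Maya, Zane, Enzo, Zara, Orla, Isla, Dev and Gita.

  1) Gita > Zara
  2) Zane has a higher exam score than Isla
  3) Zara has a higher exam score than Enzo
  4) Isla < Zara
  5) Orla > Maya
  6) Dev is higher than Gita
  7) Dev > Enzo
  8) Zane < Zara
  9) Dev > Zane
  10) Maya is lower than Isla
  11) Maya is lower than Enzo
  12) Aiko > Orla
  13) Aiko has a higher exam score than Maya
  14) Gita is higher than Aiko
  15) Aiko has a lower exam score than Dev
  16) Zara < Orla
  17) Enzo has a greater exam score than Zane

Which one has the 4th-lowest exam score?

Enzo

Chaining the given pairs: Maya < Isla < Zane < Enzo < Zara < Orla < Aiko < Gita < Dev.
Counting 4 from the smallest end gives Enzo.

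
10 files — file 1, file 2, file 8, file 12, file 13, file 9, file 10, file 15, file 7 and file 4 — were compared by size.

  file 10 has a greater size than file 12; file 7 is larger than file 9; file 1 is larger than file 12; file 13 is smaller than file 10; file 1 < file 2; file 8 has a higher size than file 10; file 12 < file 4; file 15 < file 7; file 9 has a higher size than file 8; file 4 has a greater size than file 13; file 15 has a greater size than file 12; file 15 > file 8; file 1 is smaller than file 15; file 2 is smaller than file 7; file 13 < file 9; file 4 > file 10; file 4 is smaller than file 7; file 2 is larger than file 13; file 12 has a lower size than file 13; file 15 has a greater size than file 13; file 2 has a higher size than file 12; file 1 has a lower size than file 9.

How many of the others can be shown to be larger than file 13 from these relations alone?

7

The elements the relations force above file 13 are file 10, file 8, file 9, file 4, file 2, file 15, file 7 — no chain reaches any other.
That is 7.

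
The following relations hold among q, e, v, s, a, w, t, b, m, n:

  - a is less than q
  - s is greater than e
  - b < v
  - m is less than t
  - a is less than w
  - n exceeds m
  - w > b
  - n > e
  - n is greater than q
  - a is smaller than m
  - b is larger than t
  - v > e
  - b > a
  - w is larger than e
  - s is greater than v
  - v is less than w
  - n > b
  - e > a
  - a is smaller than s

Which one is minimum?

a

Chaining upward from a: directly above it, e, m, b, q, s, w; then t, v, n.
That covers every other element, and nothing is given below a, so a is the minimum.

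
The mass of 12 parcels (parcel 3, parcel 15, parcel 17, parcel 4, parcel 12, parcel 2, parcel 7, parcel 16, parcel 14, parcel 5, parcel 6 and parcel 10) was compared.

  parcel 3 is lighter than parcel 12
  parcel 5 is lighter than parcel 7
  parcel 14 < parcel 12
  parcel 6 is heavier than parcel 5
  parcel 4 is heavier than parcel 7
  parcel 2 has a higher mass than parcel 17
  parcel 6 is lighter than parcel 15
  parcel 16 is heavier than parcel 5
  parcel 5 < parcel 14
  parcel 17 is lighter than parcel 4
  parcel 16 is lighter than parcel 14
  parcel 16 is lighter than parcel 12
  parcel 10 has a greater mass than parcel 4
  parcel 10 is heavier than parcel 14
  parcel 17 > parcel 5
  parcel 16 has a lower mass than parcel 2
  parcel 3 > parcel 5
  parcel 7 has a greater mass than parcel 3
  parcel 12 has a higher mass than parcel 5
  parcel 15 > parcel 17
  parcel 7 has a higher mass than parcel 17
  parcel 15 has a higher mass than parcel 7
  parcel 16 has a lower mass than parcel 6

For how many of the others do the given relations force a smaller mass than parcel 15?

6

From parcel 15 the given relations immediately reach parcel 17, parcel 6, parcel 7.
From those, parcel 5, parcel 3, parcel 16 — 6 in total.
No other element is forced below parcel 15 by the given relations, so the count is 6.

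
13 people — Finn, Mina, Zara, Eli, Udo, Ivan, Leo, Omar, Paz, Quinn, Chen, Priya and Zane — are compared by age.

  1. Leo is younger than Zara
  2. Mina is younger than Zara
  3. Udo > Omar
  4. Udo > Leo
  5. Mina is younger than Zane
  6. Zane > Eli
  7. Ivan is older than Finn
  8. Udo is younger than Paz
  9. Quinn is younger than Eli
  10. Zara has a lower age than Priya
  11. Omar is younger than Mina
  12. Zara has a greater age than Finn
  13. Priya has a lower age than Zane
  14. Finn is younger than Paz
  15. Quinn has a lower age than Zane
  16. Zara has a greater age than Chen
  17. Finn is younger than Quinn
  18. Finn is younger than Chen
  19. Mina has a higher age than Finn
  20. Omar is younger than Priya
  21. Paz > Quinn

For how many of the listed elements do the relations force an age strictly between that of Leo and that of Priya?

1

The relations place Leo below Priya. An element lies strictly between them when it is forced above Leo and also forced below Priya.
Above Leo: {Udo, Zara, Paz, Zane}. Below Priya: {Omar, Finn, Mina, Chen, Zara}.
Intersection: {Zara} — 1.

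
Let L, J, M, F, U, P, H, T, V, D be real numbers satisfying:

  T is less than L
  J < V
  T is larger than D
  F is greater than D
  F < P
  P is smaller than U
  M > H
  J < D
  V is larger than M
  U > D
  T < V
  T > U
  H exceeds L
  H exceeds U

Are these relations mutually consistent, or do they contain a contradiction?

consistent

Every relation is compatible with J < D < F < P < U < T < L < H < M < V; the set is consistent.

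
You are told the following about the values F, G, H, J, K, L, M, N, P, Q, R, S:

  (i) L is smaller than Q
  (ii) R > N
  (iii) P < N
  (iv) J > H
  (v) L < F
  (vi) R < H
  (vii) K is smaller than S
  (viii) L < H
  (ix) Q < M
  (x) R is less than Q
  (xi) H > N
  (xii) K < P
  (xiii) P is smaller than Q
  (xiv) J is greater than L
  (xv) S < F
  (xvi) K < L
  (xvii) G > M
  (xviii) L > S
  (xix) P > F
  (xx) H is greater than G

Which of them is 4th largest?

M

Chaining the given pairs: K < S < L < F < P < N < R < Q < M < G < H < J.
Counting 4 from the largest end gives M.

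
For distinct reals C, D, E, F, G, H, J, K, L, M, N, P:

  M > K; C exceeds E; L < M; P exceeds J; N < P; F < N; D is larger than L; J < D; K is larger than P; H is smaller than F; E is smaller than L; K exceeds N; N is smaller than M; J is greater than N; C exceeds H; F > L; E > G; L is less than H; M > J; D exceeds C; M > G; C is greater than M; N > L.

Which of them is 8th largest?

Chaining the given pairs: G < E < L < H < F < N < J < P < K < M < C < D.
The 8th largest is F.

F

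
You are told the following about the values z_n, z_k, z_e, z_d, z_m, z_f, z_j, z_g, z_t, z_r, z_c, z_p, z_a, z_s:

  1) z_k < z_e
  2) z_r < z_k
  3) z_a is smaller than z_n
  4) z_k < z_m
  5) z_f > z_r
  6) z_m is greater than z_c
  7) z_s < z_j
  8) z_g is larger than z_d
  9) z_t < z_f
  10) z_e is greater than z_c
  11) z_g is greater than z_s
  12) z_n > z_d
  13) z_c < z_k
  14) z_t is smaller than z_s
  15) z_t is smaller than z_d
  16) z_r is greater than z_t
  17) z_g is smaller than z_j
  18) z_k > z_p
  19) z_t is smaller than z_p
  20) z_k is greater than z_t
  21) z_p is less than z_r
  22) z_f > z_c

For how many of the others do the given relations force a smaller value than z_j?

The elements the relations force below z_j are z_t, z_d, z_s, z_g — no chain reaches any other.
That is 4.

4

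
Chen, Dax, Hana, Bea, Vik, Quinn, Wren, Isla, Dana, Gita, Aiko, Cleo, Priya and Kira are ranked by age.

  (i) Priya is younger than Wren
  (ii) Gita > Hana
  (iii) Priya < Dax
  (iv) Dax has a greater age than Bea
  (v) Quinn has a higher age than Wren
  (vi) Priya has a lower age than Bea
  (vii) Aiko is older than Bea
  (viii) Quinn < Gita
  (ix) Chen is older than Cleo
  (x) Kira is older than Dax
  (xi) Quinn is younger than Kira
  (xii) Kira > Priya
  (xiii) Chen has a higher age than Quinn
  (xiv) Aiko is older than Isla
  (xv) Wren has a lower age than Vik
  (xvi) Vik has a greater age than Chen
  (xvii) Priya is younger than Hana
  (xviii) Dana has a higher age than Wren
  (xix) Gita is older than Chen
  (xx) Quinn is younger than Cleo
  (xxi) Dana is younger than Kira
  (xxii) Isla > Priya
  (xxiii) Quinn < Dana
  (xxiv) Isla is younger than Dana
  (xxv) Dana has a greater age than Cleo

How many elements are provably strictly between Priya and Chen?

Chaining upward from Priya reaches: Isla, Hana, Wren, Quinn, Cleo, Dana, Bea, Dax, Aiko, Vik, Gita, Kira.
Chaining downward from Chen reaches: Wren, Quinn, Cleo.
Strictly between Priya and Chen are those in both lists: Wren, Quinn, Cleo — 3 elements.

3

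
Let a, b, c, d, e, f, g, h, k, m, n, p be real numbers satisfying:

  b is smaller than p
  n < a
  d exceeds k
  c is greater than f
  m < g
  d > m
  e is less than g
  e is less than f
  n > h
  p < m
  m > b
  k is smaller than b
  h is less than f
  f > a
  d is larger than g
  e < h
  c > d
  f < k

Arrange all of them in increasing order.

e < h < n < a < f < k < b < p < m < g < d < c

Each adjacent pair is fixed by a given relation: e < h; h < n; n < a; a < f; f < k; k < b; b < p; p < m; m < g; g < d; d < c. Chaining them end to end gives the full order.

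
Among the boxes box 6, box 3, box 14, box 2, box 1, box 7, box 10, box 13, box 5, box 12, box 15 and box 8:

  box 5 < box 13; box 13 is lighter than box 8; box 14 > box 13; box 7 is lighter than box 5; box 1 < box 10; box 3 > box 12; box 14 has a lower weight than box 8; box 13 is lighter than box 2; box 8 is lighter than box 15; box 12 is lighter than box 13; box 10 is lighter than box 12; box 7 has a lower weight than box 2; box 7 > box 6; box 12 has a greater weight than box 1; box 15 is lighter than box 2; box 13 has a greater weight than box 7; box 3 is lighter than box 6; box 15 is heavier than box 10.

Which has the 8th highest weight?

Chaining the given pairs: box 1 < box 10 < box 12 < box 3 < box 6 < box 7 < box 5 < box 13 < box 14 < box 8 < box 15 < box 2.
Counting 8 from the largest end gives box 6.

box 6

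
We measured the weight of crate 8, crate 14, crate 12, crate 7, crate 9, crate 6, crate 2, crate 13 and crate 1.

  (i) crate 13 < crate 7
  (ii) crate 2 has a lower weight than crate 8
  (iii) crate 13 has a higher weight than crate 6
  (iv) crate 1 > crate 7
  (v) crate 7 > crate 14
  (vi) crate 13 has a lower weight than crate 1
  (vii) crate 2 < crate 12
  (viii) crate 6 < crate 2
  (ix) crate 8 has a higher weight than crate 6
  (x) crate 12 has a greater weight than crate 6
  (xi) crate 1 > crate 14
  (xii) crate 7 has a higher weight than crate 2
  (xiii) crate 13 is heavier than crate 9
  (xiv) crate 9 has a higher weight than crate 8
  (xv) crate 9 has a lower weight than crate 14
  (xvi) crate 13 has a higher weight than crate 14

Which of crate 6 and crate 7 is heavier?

crate 6 < crate 8 and crate 8 < crate 9 give crate 6 < crate 9.
Then crate 9 < crate 14 extends the chain to crate 14.
With crate 14 < crate 13: crate 6 < crate 8 < crate 9 < crate 14 < crate 13.
Then crate 13 < crate 7 extends the chain to crate 7.
So crate 6 < crate 7; crate 7 is the heavier of the two.

crate 7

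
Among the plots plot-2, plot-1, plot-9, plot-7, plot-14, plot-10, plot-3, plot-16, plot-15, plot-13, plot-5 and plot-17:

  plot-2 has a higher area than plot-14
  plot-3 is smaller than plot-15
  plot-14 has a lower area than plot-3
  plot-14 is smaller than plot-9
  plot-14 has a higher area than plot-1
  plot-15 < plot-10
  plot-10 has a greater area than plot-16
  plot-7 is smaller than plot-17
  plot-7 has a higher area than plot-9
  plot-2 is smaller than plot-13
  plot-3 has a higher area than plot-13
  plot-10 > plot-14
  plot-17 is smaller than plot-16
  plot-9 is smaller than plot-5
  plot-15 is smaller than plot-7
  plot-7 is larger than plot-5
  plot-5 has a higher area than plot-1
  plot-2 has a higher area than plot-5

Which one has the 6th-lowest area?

plot-13

The consecutive relations fix a unique order: plot-1 < plot-14 < plot-9 < plot-5 < plot-2 < plot-13 < plot-3 < plot-15 < plot-7 < plot-17 < plot-16 < plot-10.
Counting 6 from the smallest end gives plot-13.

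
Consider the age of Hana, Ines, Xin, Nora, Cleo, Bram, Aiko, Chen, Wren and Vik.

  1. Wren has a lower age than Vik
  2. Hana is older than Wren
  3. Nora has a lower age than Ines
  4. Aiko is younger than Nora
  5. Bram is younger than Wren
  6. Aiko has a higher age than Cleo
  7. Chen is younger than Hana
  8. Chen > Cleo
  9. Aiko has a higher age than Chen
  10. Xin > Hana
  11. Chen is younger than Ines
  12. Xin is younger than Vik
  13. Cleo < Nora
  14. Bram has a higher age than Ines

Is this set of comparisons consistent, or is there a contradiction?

The single ordering Cleo < Chen < Aiko < Nora < Ines < Bram < Wren < Hana < Xin < Vik satisfies every listed relation, so no contradiction arises.

consistent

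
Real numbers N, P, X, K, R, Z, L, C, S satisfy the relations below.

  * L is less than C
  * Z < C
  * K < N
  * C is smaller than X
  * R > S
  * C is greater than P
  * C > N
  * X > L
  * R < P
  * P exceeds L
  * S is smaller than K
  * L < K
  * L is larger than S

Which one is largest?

S is not greatest since S < R; R is not greatest since R < P; L is not greatest since L < K; Z is not greatest since Z < C; K is not greatest since K < N; N is not greatest since N < C; P is not greatest since P < C; C is not greatest since C < X.
Only X has nothing above it, so X is the largest.

X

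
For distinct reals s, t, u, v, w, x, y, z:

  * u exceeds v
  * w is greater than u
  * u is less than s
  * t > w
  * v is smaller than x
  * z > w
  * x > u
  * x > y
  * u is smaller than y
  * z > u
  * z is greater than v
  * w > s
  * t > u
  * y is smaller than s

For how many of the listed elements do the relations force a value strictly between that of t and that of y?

2

Chaining upward from y reaches: x, s, w, z.
Chaining downward from t reaches: v, u, s, w.
Strictly between y and t are those in both lists: s, w — 2 elements.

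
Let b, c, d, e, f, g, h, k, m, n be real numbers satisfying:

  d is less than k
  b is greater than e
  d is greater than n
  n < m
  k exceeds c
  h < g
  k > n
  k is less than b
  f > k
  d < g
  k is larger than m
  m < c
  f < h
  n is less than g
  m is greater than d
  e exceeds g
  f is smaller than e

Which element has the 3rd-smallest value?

Piecing the relations together gives one ordering: n < d < m < c < k < f < h < g < e < b.
The 3rd smallest is m.

m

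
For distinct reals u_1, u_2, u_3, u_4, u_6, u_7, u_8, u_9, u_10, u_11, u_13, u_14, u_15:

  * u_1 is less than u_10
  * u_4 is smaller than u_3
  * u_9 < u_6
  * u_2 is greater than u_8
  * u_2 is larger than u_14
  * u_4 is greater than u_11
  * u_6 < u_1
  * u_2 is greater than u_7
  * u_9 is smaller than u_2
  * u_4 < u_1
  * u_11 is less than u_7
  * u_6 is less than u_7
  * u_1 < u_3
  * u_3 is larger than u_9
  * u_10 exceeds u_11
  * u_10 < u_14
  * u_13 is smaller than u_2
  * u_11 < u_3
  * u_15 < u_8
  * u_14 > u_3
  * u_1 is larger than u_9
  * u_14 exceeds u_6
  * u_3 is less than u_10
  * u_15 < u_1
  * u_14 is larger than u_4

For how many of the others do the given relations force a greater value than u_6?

6

From u_6 the given relations immediately reach u_1, u_7, u_14.
From those, u_3, u_10, u_2 — 6 in total.
Nothing else is reachable above u_6; 6 in all.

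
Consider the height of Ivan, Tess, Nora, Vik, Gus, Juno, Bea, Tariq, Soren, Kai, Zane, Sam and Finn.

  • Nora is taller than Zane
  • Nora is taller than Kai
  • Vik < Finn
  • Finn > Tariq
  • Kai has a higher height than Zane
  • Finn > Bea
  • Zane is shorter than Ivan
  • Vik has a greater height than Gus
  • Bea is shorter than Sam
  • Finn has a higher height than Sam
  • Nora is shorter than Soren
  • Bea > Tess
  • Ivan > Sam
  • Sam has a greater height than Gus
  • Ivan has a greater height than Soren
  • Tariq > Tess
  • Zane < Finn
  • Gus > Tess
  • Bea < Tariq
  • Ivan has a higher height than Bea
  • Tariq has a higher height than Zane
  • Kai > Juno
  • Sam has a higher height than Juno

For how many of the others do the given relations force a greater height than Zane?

6

Directly above Zane: Kai, Nora, Tariq, Ivan, Finn.
One step further: Soren (6 so far).
No other element is forced above Zane by the given relations, so the count is 6.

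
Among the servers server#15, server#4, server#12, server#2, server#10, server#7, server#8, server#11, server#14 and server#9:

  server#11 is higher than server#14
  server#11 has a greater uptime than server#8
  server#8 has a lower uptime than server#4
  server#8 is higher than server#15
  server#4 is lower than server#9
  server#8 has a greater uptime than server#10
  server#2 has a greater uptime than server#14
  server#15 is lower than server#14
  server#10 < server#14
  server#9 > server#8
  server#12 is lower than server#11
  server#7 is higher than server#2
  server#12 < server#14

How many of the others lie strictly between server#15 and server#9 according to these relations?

Chaining upward from server#15 reaches: server#8, server#4, server#14, server#2, server#11, server#7.
Chaining downward from server#9 reaches: server#10, server#8, server#4.
Strictly between server#15 and server#9 are those in both lists: server#8, server#4 — 2 elements.

2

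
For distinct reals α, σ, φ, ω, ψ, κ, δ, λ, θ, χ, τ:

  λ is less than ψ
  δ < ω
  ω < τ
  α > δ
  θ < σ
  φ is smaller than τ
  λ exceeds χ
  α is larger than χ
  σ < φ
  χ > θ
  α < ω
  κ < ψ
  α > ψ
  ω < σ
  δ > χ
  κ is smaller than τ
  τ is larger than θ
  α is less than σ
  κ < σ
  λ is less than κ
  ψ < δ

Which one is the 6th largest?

δ

Piecing the relations together gives one ordering: θ < χ < λ < κ < ψ < δ < α < ω < σ < φ < τ.
Counting 6 from the largest end gives δ.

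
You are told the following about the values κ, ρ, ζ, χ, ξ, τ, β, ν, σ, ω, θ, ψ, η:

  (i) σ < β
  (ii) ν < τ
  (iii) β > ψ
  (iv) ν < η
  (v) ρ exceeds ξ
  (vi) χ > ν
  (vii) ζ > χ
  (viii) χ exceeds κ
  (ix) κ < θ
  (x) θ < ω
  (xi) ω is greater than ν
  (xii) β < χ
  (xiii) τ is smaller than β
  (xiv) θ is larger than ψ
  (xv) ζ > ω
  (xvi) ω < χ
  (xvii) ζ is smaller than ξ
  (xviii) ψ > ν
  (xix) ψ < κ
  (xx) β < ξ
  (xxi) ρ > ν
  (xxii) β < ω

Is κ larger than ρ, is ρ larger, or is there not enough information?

The relevant relations are κ < θ; θ < ω; ω < χ; χ < ζ; ζ < ξ; ξ < ρ.
Together: κ < θ < ω < χ < ζ < ξ < ρ.
So ρ is larger.

ρ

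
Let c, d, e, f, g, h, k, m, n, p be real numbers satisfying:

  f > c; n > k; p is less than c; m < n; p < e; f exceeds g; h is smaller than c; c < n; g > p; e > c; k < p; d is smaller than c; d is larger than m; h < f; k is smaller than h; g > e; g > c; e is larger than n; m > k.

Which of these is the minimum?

k

p is not least since k < p; h is not least since k < h; m is not least since k < m; d is not least since m < d; c is not least since h < c; n is not least since c < n; e is not least since c < e; g is not least since p < g; f is not least since g < f.
Only k has nothing below it, so k is the minimum.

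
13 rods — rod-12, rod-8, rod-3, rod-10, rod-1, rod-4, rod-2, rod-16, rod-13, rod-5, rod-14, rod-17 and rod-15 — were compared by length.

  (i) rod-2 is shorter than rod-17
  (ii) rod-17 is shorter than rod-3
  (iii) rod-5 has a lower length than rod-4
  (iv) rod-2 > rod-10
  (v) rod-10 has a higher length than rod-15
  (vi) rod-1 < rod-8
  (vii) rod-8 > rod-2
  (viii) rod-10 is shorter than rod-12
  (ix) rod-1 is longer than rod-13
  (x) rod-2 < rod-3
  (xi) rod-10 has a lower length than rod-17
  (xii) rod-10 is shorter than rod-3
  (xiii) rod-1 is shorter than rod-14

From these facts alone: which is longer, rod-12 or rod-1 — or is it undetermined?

Following every chain through rod-1: above rod-1 we get rod-14, rod-8; below rod-1 we get rod-13.
rod-12 is not reached, and no chain runs the other way from rod-12 to rod-1.
So the given relations leave the order of rod-1 and rod-12 undetermined.

undetermined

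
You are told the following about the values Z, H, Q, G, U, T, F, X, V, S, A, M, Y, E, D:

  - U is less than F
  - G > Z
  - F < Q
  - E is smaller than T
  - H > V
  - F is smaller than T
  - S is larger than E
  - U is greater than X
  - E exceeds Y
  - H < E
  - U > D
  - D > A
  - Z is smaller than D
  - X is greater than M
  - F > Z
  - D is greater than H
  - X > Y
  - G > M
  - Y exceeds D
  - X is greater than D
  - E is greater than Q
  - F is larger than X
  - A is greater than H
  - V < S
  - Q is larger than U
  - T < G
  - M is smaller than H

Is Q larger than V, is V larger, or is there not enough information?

Following the relations from V: V < H < A < D < Y < X < U < F < Q.
So Q is larger.

Q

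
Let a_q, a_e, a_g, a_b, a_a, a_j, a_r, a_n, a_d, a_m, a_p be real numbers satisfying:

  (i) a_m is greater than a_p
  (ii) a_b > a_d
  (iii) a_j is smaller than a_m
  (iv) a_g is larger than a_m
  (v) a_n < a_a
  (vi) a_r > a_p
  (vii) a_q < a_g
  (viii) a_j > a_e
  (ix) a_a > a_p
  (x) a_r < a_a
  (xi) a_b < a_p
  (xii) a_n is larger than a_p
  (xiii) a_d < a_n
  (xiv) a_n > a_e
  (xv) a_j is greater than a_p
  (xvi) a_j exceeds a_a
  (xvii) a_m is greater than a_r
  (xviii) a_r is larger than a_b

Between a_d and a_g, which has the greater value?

a_g

a_d < a_b and a_b < a_p give a_d < a_p.
With a_p < a_r: a_d < a_b < a_p < a_r.
With a_r < a_a: a_d < a_b < a_p < a_r < a_a.
With a_a < a_j: a_d < a_b < a_p < a_r < a_a < a_j.
With a_j < a_m: a_d < a_b < a_p < a_r < a_a < a_j < a_m.
Then a_m < a_g extends the chain to a_g.
So a_d < a_g; a_g is the larger of the two.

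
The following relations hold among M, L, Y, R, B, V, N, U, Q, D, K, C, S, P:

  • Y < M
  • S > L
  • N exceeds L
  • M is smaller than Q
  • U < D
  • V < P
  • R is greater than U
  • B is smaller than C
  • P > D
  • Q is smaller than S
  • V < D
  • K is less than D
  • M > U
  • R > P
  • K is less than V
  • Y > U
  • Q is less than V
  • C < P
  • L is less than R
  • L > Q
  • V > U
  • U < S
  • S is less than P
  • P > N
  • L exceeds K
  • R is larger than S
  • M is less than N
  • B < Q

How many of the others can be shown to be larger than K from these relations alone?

7

From K the given relations immediately reach L, V, D.
From those, S, N, P, R — 7 in total.
No other element is forced above K by the given relations, so the count is 7.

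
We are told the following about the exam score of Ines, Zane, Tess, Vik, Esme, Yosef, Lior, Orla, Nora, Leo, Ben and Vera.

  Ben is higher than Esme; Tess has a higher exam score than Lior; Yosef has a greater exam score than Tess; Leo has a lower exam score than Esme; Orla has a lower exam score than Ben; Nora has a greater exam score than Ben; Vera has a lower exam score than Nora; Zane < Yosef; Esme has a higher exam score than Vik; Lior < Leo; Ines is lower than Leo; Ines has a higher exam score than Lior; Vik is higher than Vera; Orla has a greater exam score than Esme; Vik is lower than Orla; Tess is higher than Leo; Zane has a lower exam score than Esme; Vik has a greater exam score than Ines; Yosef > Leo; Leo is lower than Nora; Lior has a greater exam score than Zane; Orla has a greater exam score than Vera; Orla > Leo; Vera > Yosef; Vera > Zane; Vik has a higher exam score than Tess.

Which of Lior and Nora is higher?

Nora

Lior < Ines and Ines < Leo give Lior < Leo.
Then Leo < Tess extends the chain to Tess.
With Tess < Yosef: Lior < Ines < Leo < Tess < Yosef.
Then Yosef < Vera extends the chain to Vera.
With Vera < Vik: Lior < Ines < Leo < Tess < Yosef < Vera < Vik.
With Vik < Esme: Lior < Ines < Leo < Tess < Yosef < Vera < Vik < Esme.
With Esme < Ben: Lior < Ines < Leo < Tess < Yosef < Vera < Vik < Esme < Ben.
Then Ben < Nora extends the chain to Nora.
So Lior < Nora; Nora is the higher of the two.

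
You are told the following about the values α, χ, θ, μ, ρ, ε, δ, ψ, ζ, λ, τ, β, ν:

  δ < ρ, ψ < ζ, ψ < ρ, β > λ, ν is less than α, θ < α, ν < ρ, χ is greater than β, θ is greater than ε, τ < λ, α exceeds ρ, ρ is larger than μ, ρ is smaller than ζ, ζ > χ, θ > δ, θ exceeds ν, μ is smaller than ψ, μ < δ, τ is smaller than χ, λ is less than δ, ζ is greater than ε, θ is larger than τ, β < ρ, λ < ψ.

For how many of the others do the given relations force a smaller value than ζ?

From ζ the given relations immediately reach ε, ψ, ρ, χ.
From those, τ, λ, μ, β, ν, δ — 10 in total.
Nothing else is reachable below ζ; 10 in all.

10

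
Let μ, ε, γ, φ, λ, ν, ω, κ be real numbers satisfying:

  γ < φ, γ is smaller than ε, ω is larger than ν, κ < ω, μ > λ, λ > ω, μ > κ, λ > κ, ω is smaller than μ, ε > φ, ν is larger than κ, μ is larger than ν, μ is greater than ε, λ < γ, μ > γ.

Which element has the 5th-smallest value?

The consecutive relations fix a unique order: κ < ν < ω < λ < γ < φ < ε < μ.
Counting 5 from the smallest end gives γ.

γ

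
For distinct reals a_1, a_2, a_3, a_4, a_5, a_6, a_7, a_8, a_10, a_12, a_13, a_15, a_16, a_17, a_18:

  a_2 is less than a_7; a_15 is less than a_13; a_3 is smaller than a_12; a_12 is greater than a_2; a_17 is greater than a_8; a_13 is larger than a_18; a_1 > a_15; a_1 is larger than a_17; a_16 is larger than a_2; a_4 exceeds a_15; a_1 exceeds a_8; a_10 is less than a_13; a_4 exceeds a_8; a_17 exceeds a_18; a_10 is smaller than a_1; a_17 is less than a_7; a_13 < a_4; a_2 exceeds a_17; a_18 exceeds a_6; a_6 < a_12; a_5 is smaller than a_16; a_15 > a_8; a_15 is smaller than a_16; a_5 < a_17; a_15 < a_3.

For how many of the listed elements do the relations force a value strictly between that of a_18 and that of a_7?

Chaining upward from a_18 reaches: a_17, a_2, a_13, a_1, a_4, a_16, a_12.
Chaining downward from a_7 reaches: a_5, a_8, a_6, a_17, a_2.
Strictly between a_18 and a_7 are those in both lists: a_17, a_2 — 2 elements.

2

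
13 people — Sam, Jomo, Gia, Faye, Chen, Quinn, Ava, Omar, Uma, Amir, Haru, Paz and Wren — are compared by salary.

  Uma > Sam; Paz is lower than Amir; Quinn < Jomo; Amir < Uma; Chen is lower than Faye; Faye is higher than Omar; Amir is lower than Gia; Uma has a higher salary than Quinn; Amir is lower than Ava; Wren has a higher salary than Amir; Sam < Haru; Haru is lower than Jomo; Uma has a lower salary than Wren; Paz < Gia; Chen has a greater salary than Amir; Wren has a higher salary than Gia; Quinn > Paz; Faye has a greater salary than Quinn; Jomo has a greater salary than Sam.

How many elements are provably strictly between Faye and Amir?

1

Chaining upward from Amir reaches: Ava, Uma, Chen, Gia, Wren.
Chaining downward from Faye reaches: Paz, Omar, Quinn, Chen.
Strictly between Amir and Faye are those in both lists: Chen — 1 element.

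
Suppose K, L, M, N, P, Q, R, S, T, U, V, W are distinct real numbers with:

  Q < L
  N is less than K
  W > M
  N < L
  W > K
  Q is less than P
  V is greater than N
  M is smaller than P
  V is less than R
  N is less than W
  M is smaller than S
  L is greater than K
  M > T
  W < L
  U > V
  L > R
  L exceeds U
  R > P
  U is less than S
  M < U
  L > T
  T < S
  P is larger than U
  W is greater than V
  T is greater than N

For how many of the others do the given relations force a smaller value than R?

Directly below R: V, P.
One step further: N, Q, M, U (6 so far).
One step further: T (7 so far).
No other element is forced below R by the given relations, so the count is 7.

7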